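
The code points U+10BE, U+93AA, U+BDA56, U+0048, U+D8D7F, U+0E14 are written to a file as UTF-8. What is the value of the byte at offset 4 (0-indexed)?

0x8E

U+10BE → 3-byte form E1 82 BE at offsets 0–2.
U+93AA → 3-byte form E9 8E AA at offsets 3–5.
Offset 4 falls in char 2's range; it's byte 2 of E9 8E AA = 0x8E.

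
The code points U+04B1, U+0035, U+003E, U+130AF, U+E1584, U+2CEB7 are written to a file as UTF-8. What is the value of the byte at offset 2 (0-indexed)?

U+04B1 → 2-byte form D2 B1 at offsets 0–1.
U+0035 → 1-byte form 35 at offsets 2–2.
Offset 2 falls in char 2's range; it's byte 1 of 35 = 0x35.

0x35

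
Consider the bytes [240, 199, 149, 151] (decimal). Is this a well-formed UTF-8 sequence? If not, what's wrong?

Leading byte 0xF0 = 11110000 → 4-byte form.
Byte 2 is 0xC7 = 11000111, which is not 10xxxxxx — expected a continuation byte.

invalid (non-continuation byte where continuation expected)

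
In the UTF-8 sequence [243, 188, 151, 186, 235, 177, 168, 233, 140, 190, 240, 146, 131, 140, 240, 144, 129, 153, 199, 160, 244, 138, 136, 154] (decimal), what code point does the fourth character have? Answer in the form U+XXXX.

U+120CC

Offset 0: leading byte 0xF3 = 11110011 → 4-byte char #1 = F3 BC 97 BA.
Offset 4: leading byte 0xEB = 11101011 → 3-byte char #2 = EB B1 A8.
Offset 7: leading byte 0xE9 = 11101001 → 3-byte char #3 = E9 8C BE.
Offset 10: leading byte 0xF0 = 11110000 → 4-byte char #4 = F0 92 83 8C.
Leading byte 0xF0 = 11110000 matches 11110xxx → 4-byte sequence.
Byte 1: 0xF0 = 11110000, payload 000 (3 bits).
Byte 2: 0x92 = 10010010 (10xxxxxx ✓), payload 010010.
Byte 3: 0x83 = 10000011 (10xxxxxx ✓), payload 000011.
Byte 4: 0x8C = 10001100 (10xxxxxx ✓), payload 001100.
Concatenate: 000010010000011001100 = 0x120CC (21 bits → U+120CC).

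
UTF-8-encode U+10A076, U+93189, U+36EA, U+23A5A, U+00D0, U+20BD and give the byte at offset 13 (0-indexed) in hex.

U+10A076 → 4-byte form F4 8A 81 B6 at offsets 0–3.
U+93189 → 4-byte form F2 93 86 89 at offsets 4–7.
U+36EA → 3-byte form E3 9B AA at offsets 8–10.
U+23A5A → 4-byte form F0 A3 A9 9A at offsets 11–14.
Offset 13 falls in char 4's range; it's byte 3 of F0 A3 A9 9A = 0xA9.

0xA9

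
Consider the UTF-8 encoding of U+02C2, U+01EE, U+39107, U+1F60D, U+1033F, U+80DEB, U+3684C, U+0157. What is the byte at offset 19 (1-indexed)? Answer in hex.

0xB7

1-indexed offset 19 is 0-indexed offset 18.
U+02C2 → 2-byte form CB 82 at offsets 0–1.
U+01EE → 2-byte form C7 AE at offsets 2–3.
U+39107 → 4-byte form F0 B9 84 87 at offsets 4–7.
U+1F60D → 4-byte form F0 9F 98 8D at offsets 8–11.
U+1033F → 4-byte form F0 90 8C BF at offsets 12–15.
U+80DEB → 4-byte form F2 80 B7 AB at offsets 16–19.
Offset 18 falls in char 6's range; it's byte 3 of F2 80 B7 AB = 0xB7.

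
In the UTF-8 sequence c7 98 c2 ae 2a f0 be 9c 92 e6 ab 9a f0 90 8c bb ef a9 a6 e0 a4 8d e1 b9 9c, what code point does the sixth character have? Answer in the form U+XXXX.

Offset 0: leading byte 0xC7 = 11000111 → 2-byte char #1 = C7 98.
Offset 2: leading byte 0xC2 = 11000010 → 2-byte char #2 = C2 AE.
Offset 4: leading byte 0x2A = 00101010 → 1-byte char #3 = 2A.
Offset 5: leading byte 0xF0 = 11110000 → 4-byte char #4 = F0 BE 9C 92.
Offset 9: leading byte 0xE6 = 11100110 → 3-byte char #5 = E6 AB 9A.
Offset 12: leading byte 0xF0 = 11110000 → 4-byte char #6 = F0 90 8C BB.
Leading byte 0xF0 = 11110000 matches 11110xxx → 4-byte sequence.
Byte 1: 0xF0 = 11110000, payload 000 (3 bits).
Byte 2: 0x90 = 10010000 (10xxxxxx ✓), payload 010000.
Byte 3: 0x8C = 10001100 (10xxxxxx ✓), payload 001100.
Byte 4: 0xBB = 10111011 (10xxxxxx ✓), payload 111011.
Concatenate: 000010000001100111011 = 0x1033B (21 bits → U+1033B).

U+1033B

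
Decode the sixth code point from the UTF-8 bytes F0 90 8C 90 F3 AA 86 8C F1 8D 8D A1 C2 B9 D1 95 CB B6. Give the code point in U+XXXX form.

Offset 0: leading byte 0xF0 = 11110000 → 4-byte char #1 = F0 90 8C 90.
Offset 4: leading byte 0xF3 = 11110011 → 4-byte char #2 = F3 AA 86 8C.
Offset 8: leading byte 0xF1 = 11110001 → 4-byte char #3 = F1 8D 8D A1.
Offset 12: leading byte 0xC2 = 11000010 → 2-byte char #4 = C2 B9.
Offset 14: leading byte 0xD1 = 11010001 → 2-byte char #5 = D1 95.
Offset 16: leading byte 0xCB = 11001011 → 2-byte char #6 = CB B6.
Leading byte 0xCB = 11001011 matches 110xxxxx → 2-byte sequence.
Byte 1: 0xCB = 11001011, payload 01011 (5 bits).
Byte 2: 0xB6 = 10110110 (10xxxxxx ✓), payload 110110.
Concatenate: 01011110110 = 0x2F6 (11 bits → U+02F6).

U+02F6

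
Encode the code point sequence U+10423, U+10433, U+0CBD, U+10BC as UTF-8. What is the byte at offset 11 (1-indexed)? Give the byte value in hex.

1-indexed offset 11 is 0-indexed offset 10.
U+10423 → 4-byte form F0 90 90 A3 at offsets 0–3.
U+10433 → 4-byte form F0 90 90 B3 at offsets 4–7.
U+0CBD → 3-byte form E0 B2 BD at offsets 8–10.
Offset 10 falls in char 3's range; it's byte 3 of E0 B2 BD = 0xBD.

0xBD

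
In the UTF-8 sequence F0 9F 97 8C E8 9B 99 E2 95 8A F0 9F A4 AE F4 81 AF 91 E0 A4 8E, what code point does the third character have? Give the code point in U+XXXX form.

U+254A

Offset 0: leading byte 0xF0 = 11110000 → 4-byte char #1 = F0 9F 97 8C.
Offset 4: leading byte 0xE8 = 11101000 → 3-byte char #2 = E8 9B 99.
Offset 7: leading byte 0xE2 = 11100010 → 3-byte char #3 = E2 95 8A.
Leading byte 0xE2 = 11100010 matches 1110xxxx → 3-byte sequence.
Byte 1: 0xE2 = 11100010, payload 0010 (4 bits).
Byte 2: 0x95 = 10010101 (10xxxxxx ✓), payload 010101.
Byte 3: 0x8A = 10001010 (10xxxxxx ✓), payload 001010.
Concatenate: 0010010101001010 = 0x254A (16 bits → U+254A).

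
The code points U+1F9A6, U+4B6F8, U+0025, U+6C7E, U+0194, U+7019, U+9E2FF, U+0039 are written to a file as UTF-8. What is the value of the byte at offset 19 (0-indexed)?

0x8B

U+1F9A6 → 4-byte form F0 9F A6 A6 at offsets 0–3.
U+4B6F8 → 4-byte form F1 8B 9B B8 at offsets 4–7.
U+0025 → 1-byte form 25 at offsets 8–8.
U+6C7E → 3-byte form E6 B1 BE at offsets 9–11.
U+0194 → 2-byte form C6 94 at offsets 12–13.
U+7019 → 3-byte form E7 80 99 at offsets 14–16.
U+9E2FF → 4-byte form F2 9E 8B BF at offsets 17–20.
Offset 19 falls in char 7's range; it's byte 3 of F2 9E 8B BF = 0x8B.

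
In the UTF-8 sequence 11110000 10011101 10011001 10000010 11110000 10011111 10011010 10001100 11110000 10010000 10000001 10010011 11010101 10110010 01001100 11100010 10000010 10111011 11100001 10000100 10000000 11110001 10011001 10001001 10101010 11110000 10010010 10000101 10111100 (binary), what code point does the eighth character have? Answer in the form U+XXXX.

U+5926A

Offset 0: leading byte 0xF0 = 11110000 → 4-byte char #1 = F0 9D 99 82.
Offset 4: leading byte 0xF0 = 11110000 → 4-byte char #2 = F0 9F 9A 8C.
Offset 8: leading byte 0xF0 = 11110000 → 4-byte char #3 = F0 90 81 93.
Offset 12: leading byte 0xD5 = 11010101 → 2-byte char #4 = D5 B2.
Offset 14: leading byte 0x4C = 01001100 → 1-byte char #5 = 4C.
Offset 15: leading byte 0xE2 = 11100010 → 3-byte char #6 = E2 82 BB.
Offset 18: leading byte 0xE1 = 11100001 → 3-byte char #7 = E1 84 80.
Offset 21: leading byte 0xF1 = 11110001 → 4-byte char #8 = F1 99 89 AA.
Leading byte 0xF1 = 11110001 matches 11110xxx → 4-byte sequence.
Byte 1: 0xF1 = 11110001, payload 001 (3 bits).
Byte 2: 0x99 = 10011001 (10xxxxxx ✓), payload 011001.
Byte 3: 0x89 = 10001001 (10xxxxxx ✓), payload 001001.
Byte 4: 0xAA = 10101010 (10xxxxxx ✓), payload 101010.
Concatenate: 001011001001001101010 = 0x5926A (21 bits → U+5926A).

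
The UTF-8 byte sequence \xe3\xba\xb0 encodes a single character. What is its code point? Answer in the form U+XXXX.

Leading byte 0xE3 = 11100011 matches 1110xxxx → 3-byte sequence.
Byte 1: 0xE3 = 11100011, payload 0011 (4 bits).
Byte 2: 0xBA = 10111010 (10xxxxxx ✓), payload 111010.
Byte 3: 0xB0 = 10110000 (10xxxxxx ✓), payload 110000.
Concatenate: 0011111010110000 = 0x3EB0 (16 bits → U+3EB0).

U+3EB0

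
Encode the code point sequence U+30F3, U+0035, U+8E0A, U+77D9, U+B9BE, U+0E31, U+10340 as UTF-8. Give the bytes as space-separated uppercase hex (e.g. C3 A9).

U+30F3: 3-byte form → E3 83 B3.
U+0035: 1-byte form → 35.
U+8E0A: 3-byte form → E8 B8 8A.
U+77D9: 3-byte form → E7 9F 99.
U+B9BE: 3-byte form → EB A6 BE.
U+0E31: 3-byte form → E0 B8 B1.
U+10340: 4-byte form → F0 90 8D 80.
Concatenated (20 bytes): E3 83 B3 35 E8 B8 8A E7 9F 99 EB A6 BE E0 B8 B1 F0 90 8D 80.

E3 83 B3 35 E8 B8 8A E7 9F 99 EB A6 BE E0 B8 B1 F0 90 8D 80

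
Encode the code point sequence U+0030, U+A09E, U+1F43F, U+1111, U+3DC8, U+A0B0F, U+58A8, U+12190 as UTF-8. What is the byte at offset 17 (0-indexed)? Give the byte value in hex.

0x8F

U+0030 → 1-byte form 30 at offsets 0–0.
U+A09E → 3-byte form EA 82 9E at offsets 1–3.
U+1F43F → 4-byte form F0 9F 90 BF at offsets 4–7.
U+1111 → 3-byte form E1 84 91 at offsets 8–10.
U+3DC8 → 3-byte form E3 B7 88 at offsets 11–13.
U+A0B0F → 4-byte form F2 A0 AC 8F at offsets 14–17.
Offset 17 falls in char 6's range; it's byte 4 of F2 A0 AC 8F = 0x8F.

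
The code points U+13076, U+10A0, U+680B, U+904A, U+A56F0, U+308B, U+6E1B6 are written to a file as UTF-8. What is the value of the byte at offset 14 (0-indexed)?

0xA5

U+13076 → 4-byte form F0 93 81 B6 at offsets 0–3.
U+10A0 → 3-byte form E1 82 A0 at offsets 4–6.
U+680B → 3-byte form E6 A0 8B at offsets 7–9.
U+904A → 3-byte form E9 81 8A at offsets 10–12.
U+A56F0 → 4-byte form F2 A5 9B B0 at offsets 13–16.
Offset 14 falls in char 5's range; it's byte 2 of F2 A5 9B B0 = 0xA5.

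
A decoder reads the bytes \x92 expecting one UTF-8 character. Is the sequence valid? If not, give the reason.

Byte 0x92 = 10010010 has the form 10xxxxxx — a continuation byte — but there is no preceding leading byte.

invalid (continuation byte with no leading byte)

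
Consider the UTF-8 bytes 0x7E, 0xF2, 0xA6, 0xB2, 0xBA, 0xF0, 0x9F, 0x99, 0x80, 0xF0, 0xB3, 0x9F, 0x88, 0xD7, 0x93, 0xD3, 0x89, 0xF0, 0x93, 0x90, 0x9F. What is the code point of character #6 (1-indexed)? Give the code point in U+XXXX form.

U+04C9

Offset 0: leading byte 0x7E = 01111110 → 1-byte char #1 = 7E.
Offset 1: leading byte 0xF2 = 11110010 → 4-byte char #2 = F2 A6 B2 BA.
Offset 5: leading byte 0xF0 = 11110000 → 4-byte char #3 = F0 9F 99 80.
Offset 9: leading byte 0xF0 = 11110000 → 4-byte char #4 = F0 B3 9F 88.
Offset 13: leading byte 0xD7 = 11010111 → 2-byte char #5 = D7 93.
Offset 15: leading byte 0xD3 = 11010011 → 2-byte char #6 = D3 89.
Leading byte 0xD3 = 11010011 matches 110xxxxx → 2-byte sequence.
Byte 1: 0xD3 = 11010011, payload 10011 (5 bits).
Byte 2: 0x89 = 10001001 (10xxxxxx ✓), payload 001001.
Concatenate: 10011001001 = 0x4C9 (11 bits → U+04C9).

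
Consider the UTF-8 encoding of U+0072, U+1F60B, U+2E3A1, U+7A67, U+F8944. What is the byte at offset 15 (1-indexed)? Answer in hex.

0xA5

1-indexed offset 15 is 0-indexed offset 14.
U+0072 → 1-byte form 72 at offsets 0–0.
U+1F60B → 4-byte form F0 9F 98 8B at offsets 1–4.
U+2E3A1 → 4-byte form F0 AE 8E A1 at offsets 5–8.
U+7A67 → 3-byte form E7 A9 A7 at offsets 9–11.
U+F8944 → 4-byte form F3 B8 A5 84 at offsets 12–15.
Offset 14 falls in char 5's range; it's byte 3 of F3 B8 A5 84 = 0xA5.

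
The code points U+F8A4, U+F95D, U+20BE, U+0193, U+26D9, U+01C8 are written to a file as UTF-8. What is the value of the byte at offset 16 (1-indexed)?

1-indexed offset 16 is 0-indexed offset 15.
U+F8A4 → 3-byte form EF A2 A4 at offsets 0–2.
U+F95D → 3-byte form EF A5 9D at offsets 3–5.
U+20BE → 3-byte form E2 82 BE at offsets 6–8.
U+0193 → 2-byte form C6 93 at offsets 9–10.
U+26D9 → 3-byte form E2 9B 99 at offsets 11–13.
U+01C8 → 2-byte form C7 88 at offsets 14–15.
Offset 15 falls in char 6's range; it's byte 2 of C7 88 = 0x88.

0x88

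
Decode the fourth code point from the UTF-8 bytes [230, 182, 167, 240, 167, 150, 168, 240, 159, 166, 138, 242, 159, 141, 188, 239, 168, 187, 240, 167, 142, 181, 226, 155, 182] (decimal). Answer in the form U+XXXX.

Offset 0: leading byte 0xE6 = 11100110 → 3-byte char #1 = E6 B6 A7.
Offset 3: leading byte 0xF0 = 11110000 → 4-byte char #2 = F0 A7 96 A8.
Offset 7: leading byte 0xF0 = 11110000 → 4-byte char #3 = F0 9F A6 8A.
Offset 11: leading byte 0xF2 = 11110010 → 4-byte char #4 = F2 9F 8D BC.
Leading byte 0xF2 = 11110010 matches 11110xxx → 4-byte sequence.
Byte 1: 0xF2 = 11110010, payload 010 (3 bits).
Byte 2: 0x9F = 10011111 (10xxxxxx ✓), payload 011111.
Byte 3: 0x8D = 10001101 (10xxxxxx ✓), payload 001101.
Byte 4: 0xBC = 10111100 (10xxxxxx ✓), payload 111100.
Concatenate: 010011111001101111100 = 0x9F37C (21 bits → U+9F37C).

U+9F37C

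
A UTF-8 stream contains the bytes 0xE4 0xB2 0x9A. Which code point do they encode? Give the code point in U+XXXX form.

Leading byte 0xE4 = 11100100 matches 1110xxxx → 3-byte sequence.
Byte 1: 0xE4 = 11100100, payload 0100 (4 bits).
Byte 2: 0xB2 = 10110010 (10xxxxxx ✓), payload 110010.
Byte 3: 0x9A = 10011010 (10xxxxxx ✓), payload 011010.
Concatenate: 0100110010011010 = 0x4C9A (16 bits → U+4C9A).

U+4C9A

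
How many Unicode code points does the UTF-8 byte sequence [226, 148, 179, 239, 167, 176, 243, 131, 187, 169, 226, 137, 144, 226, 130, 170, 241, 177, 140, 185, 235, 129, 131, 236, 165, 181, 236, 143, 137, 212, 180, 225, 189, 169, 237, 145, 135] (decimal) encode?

Byte at offset 0: 0xE2 = 11100010 → 3-byte char (#1). Advance 3.
Byte at offset 3: 0xEF = 11101111 → 3-byte char (#2). Advance 3.
Byte at offset 6: 0xF3 = 11110011 → 4-byte char (#3). Advance 4.
Byte at offset 10: 0xE2 = 11100010 → 3-byte char (#4). Advance 3.
Byte at offset 13: 0xE2 = 11100010 → 3-byte char (#5). Advance 3.
Byte at offset 16: 0xF1 = 11110001 → 4-byte char (#6). Advance 4.
Byte at offset 20: 0xEB = 11101011 → 3-byte char (#7). Advance 3.
Byte at offset 23: 0xEC = 11101100 → 3-byte char (#8). Advance 3.
Byte at offset 26: 0xEC = 11101100 → 3-byte char (#9). Advance 3.
Byte at offset 29: 0xD4 = 11010100 → 2-byte char (#10). Advance 2.
Byte at offset 31: 0xE1 = 11100001 → 3-byte char (#11). Advance 3.
Byte at offset 34: 0xED = 11101101 → 3-byte char (#12). Advance 3.
Reached end at offset 37 after 12 code points.

12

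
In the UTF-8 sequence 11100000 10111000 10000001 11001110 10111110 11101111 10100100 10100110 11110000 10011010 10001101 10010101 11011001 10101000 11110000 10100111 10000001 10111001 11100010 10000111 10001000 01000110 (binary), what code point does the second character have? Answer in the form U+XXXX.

U+03BE

Offset 0: leading byte 0xE0 = 11100000 → 3-byte char #1 = E0 B8 81.
Offset 3: leading byte 0xCE = 11001110 → 2-byte char #2 = CE BE.
Leading byte 0xCE = 11001110 matches 110xxxxx → 2-byte sequence.
Byte 1: 0xCE = 11001110, payload 01110 (5 bits).
Byte 2: 0xBE = 10111110 (10xxxxxx ✓), payload 111110.
Concatenate: 01110111110 = 0x3BE (11 bits → U+03BE).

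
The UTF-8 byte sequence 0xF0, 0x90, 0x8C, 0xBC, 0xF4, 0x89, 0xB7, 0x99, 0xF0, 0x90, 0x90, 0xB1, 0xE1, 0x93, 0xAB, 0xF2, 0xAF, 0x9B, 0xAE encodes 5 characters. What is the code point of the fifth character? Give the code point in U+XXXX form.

Offset 0: leading byte 0xF0 = 11110000 → 4-byte char #1 = F0 90 8C BC.
Offset 4: leading byte 0xF4 = 11110100 → 4-byte char #2 = F4 89 B7 99.
Offset 8: leading byte 0xF0 = 11110000 → 4-byte char #3 = F0 90 90 B1.
Offset 12: leading byte 0xE1 = 11100001 → 3-byte char #4 = E1 93 AB.
Offset 15: leading byte 0xF2 = 11110010 → 4-byte char #5 = F2 AF 9B AE.
Leading byte 0xF2 = 11110010 matches 11110xxx → 4-byte sequence.
Byte 1: 0xF2 = 11110010, payload 010 (3 bits).
Byte 2: 0xAF = 10101111 (10xxxxxx ✓), payload 101111.
Byte 3: 0x9B = 10011011 (10xxxxxx ✓), payload 011011.
Byte 4: 0xAE = 10101110 (10xxxxxx ✓), payload 101110.
Concatenate: 010101111011011101110 = 0xAF6EE (21 bits → U+AF6EE).

U+AF6EE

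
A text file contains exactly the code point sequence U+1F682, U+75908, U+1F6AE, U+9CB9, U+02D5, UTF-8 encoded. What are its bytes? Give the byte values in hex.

U+1F682: 4-byte form → F0 9F 9A 82.
U+75908: 4-byte form → F1 B5 A4 88.
U+1F6AE: 4-byte form → F0 9F 9A AE.
U+9CB9: 3-byte form → E9 B2 B9.
U+02D5: 2-byte form → CB 95.
Concatenated (17 bytes): F0 9F 9A 82 F1 B5 A4 88 F0 9F 9A AE E9 B2 B9 CB 95.

F0 9F 9A 82 F1 B5 A4 88 F0 9F 9A AE E9 B2 B9 CB 95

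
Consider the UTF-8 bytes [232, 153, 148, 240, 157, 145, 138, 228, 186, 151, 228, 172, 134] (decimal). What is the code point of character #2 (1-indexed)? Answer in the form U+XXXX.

Offset 0: leading byte 0xE8 = 11101000 → 3-byte char #1 = E8 99 94.
Offset 3: leading byte 0xF0 = 11110000 → 4-byte char #2 = F0 9D 91 8A.
Leading byte 0xF0 = 11110000 matches 11110xxx → 4-byte sequence.
Byte 1: 0xF0 = 11110000, payload 000 (3 bits).
Byte 2: 0x9D = 10011101 (10xxxxxx ✓), payload 011101.
Byte 3: 0x91 = 10010001 (10xxxxxx ✓), payload 010001.
Byte 4: 0x8A = 10001010 (10xxxxxx ✓), payload 001010.
Concatenate: 000011101010001001010 = 0x1D44A (21 bits → U+1D44A).

U+1D44A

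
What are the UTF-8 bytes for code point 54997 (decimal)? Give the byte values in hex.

ED 9B 95

U+D6D5 = 0xD6D5 = 54997 decimal. In range U+0800–U+FFFF → 3-byte form: 1110xxxx 10xxxxxx 10xxxxxx.
Binary (16 bits): 1101011011010101.
Split 4+6+6: 1101 | 011011 | 010101.
Byte 1: 11101101 = 0xED.
Byte 2: 10011011 = 0x9B.
Byte 3: 10010101 = 0x95.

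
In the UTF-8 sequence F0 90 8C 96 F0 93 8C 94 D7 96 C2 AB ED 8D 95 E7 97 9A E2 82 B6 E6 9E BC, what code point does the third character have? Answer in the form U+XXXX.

Offset 0: leading byte 0xF0 = 11110000 → 4-byte char #1 = F0 90 8C 96.
Offset 4: leading byte 0xF0 = 11110000 → 4-byte char #2 = F0 93 8C 94.
Offset 8: leading byte 0xD7 = 11010111 → 2-byte char #3 = D7 96.
Leading byte 0xD7 = 11010111 matches 110xxxxx → 2-byte sequence.
Byte 1: 0xD7 = 11010111, payload 10111 (5 bits).
Byte 2: 0x96 = 10010110 (10xxxxxx ✓), payload 010110.
Concatenate: 10111010110 = 0x5D6 (11 bits → U+05D6).

U+05D6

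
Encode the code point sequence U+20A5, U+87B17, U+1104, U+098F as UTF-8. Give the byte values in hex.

U+20A5: 3-byte form → E2 82 A5.
U+87B17: 4-byte form → F2 87 AC 97.
U+1104: 3-byte form → E1 84 84.
U+098F: 3-byte form → E0 A6 8F.
Concatenated (13 bytes): E2 82 A5 F2 87 AC 97 E1 84 84 E0 A6 8F.

E2 82 A5 F2 87 AC 97 E1 84 84 E0 A6 8F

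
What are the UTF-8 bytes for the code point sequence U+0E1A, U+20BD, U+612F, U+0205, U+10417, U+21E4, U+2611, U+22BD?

U+0E1A: 3-byte form → E0 B8 9A.
U+20BD: 3-byte form → E2 82 BD.
U+612F: 3-byte form → E6 84 AF.
U+0205: 2-byte form → C8 85.
U+10417: 4-byte form → F0 90 90 97.
U+21E4: 3-byte form → E2 87 A4.
U+2611: 3-byte form → E2 98 91.
U+22BD: 3-byte form → E2 8A BD.
Concatenated (24 bytes): E0 B8 9A E2 82 BD E6 84 AF C8 85 F0 90 90 97 E2 87 A4 E2 98 91 E2 8A BD.

E0 B8 9A E2 82 BD E6 84 AF C8 85 F0 90 90 97 E2 87 A4 E2 98 91 E2 8A BD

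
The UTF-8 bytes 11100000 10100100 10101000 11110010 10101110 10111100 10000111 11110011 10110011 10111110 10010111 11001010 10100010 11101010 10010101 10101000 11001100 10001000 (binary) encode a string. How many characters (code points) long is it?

6

Byte at offset 0: 0xE0 = 11100000 → 3-byte char (#1). Advance 3.
Byte at offset 3: 0xF2 = 11110010 → 4-byte char (#2). Advance 4.
Byte at offset 7: 0xF3 = 11110011 → 4-byte char (#3). Advance 4.
Byte at offset 11: 0xCA = 11001010 → 2-byte char (#4). Advance 2.
Byte at offset 13: 0xEA = 11101010 → 3-byte char (#5). Advance 3.
Byte at offset 16: 0xCC = 11001100 → 2-byte char (#6). Advance 2.
Reached end at offset 18 after 6 code points.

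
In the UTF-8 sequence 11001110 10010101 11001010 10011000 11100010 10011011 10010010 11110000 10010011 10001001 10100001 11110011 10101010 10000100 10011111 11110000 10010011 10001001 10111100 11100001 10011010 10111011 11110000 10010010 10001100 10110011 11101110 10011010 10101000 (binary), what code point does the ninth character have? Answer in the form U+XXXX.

U+E6A8

Offset 0: leading byte 0xCE = 11001110 → 2-byte char #1 = CE 95.
Offset 2: leading byte 0xCA = 11001010 → 2-byte char #2 = CA 98.
Offset 4: leading byte 0xE2 = 11100010 → 3-byte char #3 = E2 9B 92.
Offset 7: leading byte 0xF0 = 11110000 → 4-byte char #4 = F0 93 89 A1.
Offset 11: leading byte 0xF3 = 11110011 → 4-byte char #5 = F3 AA 84 9F.
Offset 15: leading byte 0xF0 = 11110000 → 4-byte char #6 = F0 93 89 BC.
Offset 19: leading byte 0xE1 = 11100001 → 3-byte char #7 = E1 9A BB.
Offset 22: leading byte 0xF0 = 11110000 → 4-byte char #8 = F0 92 8C B3.
Offset 26: leading byte 0xEE = 11101110 → 3-byte char #9 = EE 9A A8.
Leading byte 0xEE = 11101110 matches 1110xxxx → 3-byte sequence.
Byte 1: 0xEE = 11101110, payload 1110 (4 bits).
Byte 2: 0x9A = 10011010 (10xxxxxx ✓), payload 011010.
Byte 3: 0xA8 = 10101000 (10xxxxxx ✓), payload 101000.
Concatenate: 1110011010101000 = 0xE6A8 (16 bits → U+E6A8).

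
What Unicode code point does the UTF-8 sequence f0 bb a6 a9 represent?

Leading byte 0xF0 = 11110000 matches 11110xxx → 4-byte sequence.
Byte 1: 0xF0 = 11110000, payload 000 (3 bits).
Byte 2: 0xBB = 10111011 (10xxxxxx ✓), payload 111011.
Byte 3: 0xA6 = 10100110 (10xxxxxx ✓), payload 100110.
Byte 4: 0xA9 = 10101001 (10xxxxxx ✓), payload 101001.
Concatenate: 000111011100110101001 = 0x3B9A9 (21 bits → U+3B9A9).

U+3B9A9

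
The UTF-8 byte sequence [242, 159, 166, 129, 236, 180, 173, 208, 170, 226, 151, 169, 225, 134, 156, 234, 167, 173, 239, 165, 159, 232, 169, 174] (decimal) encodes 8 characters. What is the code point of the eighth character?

U+8A6E

Offset 0: leading byte 0xF2 = 11110010 → 4-byte char #1 = F2 9F A6 81.
Offset 4: leading byte 0xEC = 11101100 → 3-byte char #2 = EC B4 AD.
Offset 7: leading byte 0xD0 = 11010000 → 2-byte char #3 = D0 AA.
Offset 9: leading byte 0xE2 = 11100010 → 3-byte char #4 = E2 97 A9.
Offset 12: leading byte 0xE1 = 11100001 → 3-byte char #5 = E1 86 9C.
Offset 15: leading byte 0xEA = 11101010 → 3-byte char #6 = EA A7 AD.
Offset 18: leading byte 0xEF = 11101111 → 3-byte char #7 = EF A5 9F.
Offset 21: leading byte 0xE8 = 11101000 → 3-byte char #8 = E8 A9 AE.
Leading byte 0xE8 = 11101000 matches 1110xxxx → 3-byte sequence.
Byte 1: 0xE8 = 11101000, payload 1000 (4 bits).
Byte 2: 0xA9 = 10101001 (10xxxxxx ✓), payload 101001.
Byte 3: 0xAE = 10101110 (10xxxxxx ✓), payload 101110.
Concatenate: 1000101001101110 = 0x8A6E (16 bits → U+8A6E).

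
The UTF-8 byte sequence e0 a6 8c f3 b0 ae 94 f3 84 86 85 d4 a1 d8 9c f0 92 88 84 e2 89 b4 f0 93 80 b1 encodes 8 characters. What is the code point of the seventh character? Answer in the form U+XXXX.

Offset 0: leading byte 0xE0 = 11100000 → 3-byte char #1 = E0 A6 8C.
Offset 3: leading byte 0xF3 = 11110011 → 4-byte char #2 = F3 B0 AE 94.
Offset 7: leading byte 0xF3 = 11110011 → 4-byte char #3 = F3 84 86 85.
Offset 11: leading byte 0xD4 = 11010100 → 2-byte char #4 = D4 A1.
Offset 13: leading byte 0xD8 = 11011000 → 2-byte char #5 = D8 9C.
Offset 15: leading byte 0xF0 = 11110000 → 4-byte char #6 = F0 92 88 84.
Offset 19: leading byte 0xE2 = 11100010 → 3-byte char #7 = E2 89 B4.
Leading byte 0xE2 = 11100010 matches 1110xxxx → 3-byte sequence.
Byte 1: 0xE2 = 11100010, payload 0010 (4 bits).
Byte 2: 0x89 = 10001001 (10xxxxxx ✓), payload 001001.
Byte 3: 0xB4 = 10110100 (10xxxxxx ✓), payload 110100.
Concatenate: 0010001001110100 = 0x2274 (16 bits → U+2274).

U+2274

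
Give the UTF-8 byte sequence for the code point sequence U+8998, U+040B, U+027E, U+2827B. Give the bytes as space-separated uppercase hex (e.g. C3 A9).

U+8998: 3-byte form → E8 A6 98.
U+040B: 2-byte form → D0 8B.
U+027E: 2-byte form → C9 BE.
U+2827B: 4-byte form → F0 A8 89 BB.
Concatenated (11 bytes): E8 A6 98 D0 8B C9 BE F0 A8 89 BB.

E8 A6 98 D0 8B C9 BE F0 A8 89 BB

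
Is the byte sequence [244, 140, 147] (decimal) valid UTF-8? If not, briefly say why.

Leading byte 0xF4 = 11110100 → 4-byte form, but only 3 bytes are present.

invalid (sequence truncated)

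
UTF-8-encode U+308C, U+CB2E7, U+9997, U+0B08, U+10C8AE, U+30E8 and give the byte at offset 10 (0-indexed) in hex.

U+308C → 3-byte form E3 82 8C at offsets 0–2.
U+CB2E7 → 4-byte form F3 8B 8B A7 at offsets 3–6.
U+9997 → 3-byte form E9 A6 97 at offsets 7–9.
U+0B08 → 3-byte form E0 AC 88 at offsets 10–12.
Offset 10 falls in char 4's range; it's byte 1 of E0 AC 88 = 0xE0.

0xE0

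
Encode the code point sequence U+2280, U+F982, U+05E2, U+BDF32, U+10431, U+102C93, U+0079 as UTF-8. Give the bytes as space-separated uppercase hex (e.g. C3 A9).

E2 8A 80 EF A6 82 D7 A2 F2 BD BC B2 F0 90 90 B1 F4 82 B2 93 79

U+2280: 3-byte form → E2 8A 80.
U+F982: 3-byte form → EF A6 82.
U+05E2: 2-byte form → D7 A2.
U+BDF32: 4-byte form → F2 BD BC B2.
U+10431: 4-byte form → F0 90 90 B1.
U+102C93: 4-byte form → F4 82 B2 93.
U+0079: 1-byte form → 79.
Concatenated (21 bytes): E2 8A 80 EF A6 82 D7 A2 F2 BD BC B2 F0 90 90 B1 F4 82 B2 93 79.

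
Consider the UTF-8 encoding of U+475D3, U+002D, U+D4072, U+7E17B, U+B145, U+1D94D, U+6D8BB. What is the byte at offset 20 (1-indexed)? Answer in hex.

0x8D

1-indexed offset 20 is 0-indexed offset 19.
U+475D3 → 4-byte form F1 87 97 93 at offsets 0–3.
U+002D → 1-byte form 2D at offsets 4–4.
U+D4072 → 4-byte form F3 94 81 B2 at offsets 5–8.
U+7E17B → 4-byte form F1 BE 85 BB at offsets 9–12.
U+B145 → 3-byte form EB 85 85 at offsets 13–15.
U+1D94D → 4-byte form F0 9D A5 8D at offsets 16–19.
Offset 19 falls in char 6's range; it's byte 4 of F0 9D A5 8D = 0x8D.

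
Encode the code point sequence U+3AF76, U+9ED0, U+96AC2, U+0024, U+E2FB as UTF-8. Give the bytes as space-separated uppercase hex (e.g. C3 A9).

F0 BA BD B6 E9 BB 90 F2 96 AB 82 24 EE 8B BB

U+3AF76: 4-byte form → F0 BA BD B6.
U+9ED0: 3-byte form → E9 BB 90.
U+96AC2: 4-byte form → F2 96 AB 82.
U+0024: 1-byte form → 24.
U+E2FB: 3-byte form → EE 8B BB.
Concatenated (15 bytes): F0 BA BD B6 E9 BB 90 F2 96 AB 82 24 EE 8B BB.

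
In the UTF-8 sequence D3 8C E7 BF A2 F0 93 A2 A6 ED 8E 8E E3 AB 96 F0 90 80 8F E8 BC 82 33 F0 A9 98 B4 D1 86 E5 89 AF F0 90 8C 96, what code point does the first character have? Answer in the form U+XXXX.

Offset 0: leading byte 0xD3 = 11010011 → 2-byte char #1 = D3 8C.
Leading byte 0xD3 = 11010011 matches 110xxxxx → 2-byte sequence.
Byte 1: 0xD3 = 11010011, payload 10011 (5 bits).
Byte 2: 0x8C = 10001100 (10xxxxxx ✓), payload 001100.
Concatenate: 10011001100 = 0x4CC (11 bits → U+04CC).

U+04CC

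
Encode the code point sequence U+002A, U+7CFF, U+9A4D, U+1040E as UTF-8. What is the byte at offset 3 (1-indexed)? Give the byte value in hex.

1-indexed offset 3 is 0-indexed offset 2.
U+002A → 1-byte form 2A at offsets 0–0.
U+7CFF → 3-byte form E7 B3 BF at offsets 1–3.
Offset 2 falls in char 2's range; it's byte 2 of E7 B3 BF = 0xB3.

0xB3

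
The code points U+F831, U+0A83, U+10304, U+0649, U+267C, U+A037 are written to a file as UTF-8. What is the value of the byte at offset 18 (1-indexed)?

1-indexed offset 18 is 0-indexed offset 17.
U+F831 → 3-byte form EF A0 B1 at offsets 0–2.
U+0A83 → 3-byte form E0 AA 83 at offsets 3–5.
U+10304 → 4-byte form F0 90 8C 84 at offsets 6–9.
U+0649 → 2-byte form D9 89 at offsets 10–11.
U+267C → 3-byte form E2 99 BC at offsets 12–14.
U+A037 → 3-byte form EA 80 B7 at offsets 15–17.
Offset 17 falls in char 6's range; it's byte 3 of EA 80 B7 = 0xB7.

0xB7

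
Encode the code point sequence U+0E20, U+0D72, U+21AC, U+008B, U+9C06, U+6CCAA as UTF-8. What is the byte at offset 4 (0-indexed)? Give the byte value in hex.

U+0E20 → 3-byte form E0 B8 A0 at offsets 0–2.
U+0D72 → 3-byte form E0 B5 B2 at offsets 3–5.
Offset 4 falls in char 2's range; it's byte 2 of E0 B5 B2 = 0xB5.

0xB5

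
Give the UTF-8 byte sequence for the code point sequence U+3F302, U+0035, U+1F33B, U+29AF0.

U+3F302: 4-byte form → F0 BF 8C 82.
U+0035: 1-byte form → 35.
U+1F33B: 4-byte form → F0 9F 8C BB.
U+29AF0: 4-byte form → F0 A9 AB B0.
Concatenated (13 bytes): F0 BF 8C 82 35 F0 9F 8C BB F0 A9 AB B0.

F0 BF 8C 82 35 F0 9F 8C BB F0 A9 AB B0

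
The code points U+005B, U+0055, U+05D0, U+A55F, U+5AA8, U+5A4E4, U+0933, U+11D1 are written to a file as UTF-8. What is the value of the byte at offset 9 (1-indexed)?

0xAA

1-indexed offset 9 is 0-indexed offset 8.
U+005B → 1-byte form 5B at offsets 0–0.
U+0055 → 1-byte form 55 at offsets 1–1.
U+05D0 → 2-byte form D7 90 at offsets 2–3.
U+A55F → 3-byte form EA 95 9F at offsets 4–6.
U+5AA8 → 3-byte form E5 AA A8 at offsets 7–9.
Offset 8 falls in char 5's range; it's byte 2 of E5 AA A8 = 0xAA.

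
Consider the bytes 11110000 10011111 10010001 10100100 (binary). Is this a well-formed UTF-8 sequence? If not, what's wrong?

Leading byte 0xF0 = 11110000 → 4-byte form.
Continuation bytes 0x9F=10011111, 0x91=10010001, 0xA4=10100100 all match 10xxxxxx.
Decoded value 0x1F464 is ≥ 0x10000 (shortest form) and not a surrogate.

valid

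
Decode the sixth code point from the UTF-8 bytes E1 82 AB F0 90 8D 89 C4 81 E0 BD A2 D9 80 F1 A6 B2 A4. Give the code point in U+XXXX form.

U+66CA4

Offset 0: leading byte 0xE1 = 11100001 → 3-byte char #1 = E1 82 AB.
Offset 3: leading byte 0xF0 = 11110000 → 4-byte char #2 = F0 90 8D 89.
Offset 7: leading byte 0xC4 = 11000100 → 2-byte char #3 = C4 81.
Offset 9: leading byte 0xE0 = 11100000 → 3-byte char #4 = E0 BD A2.
Offset 12: leading byte 0xD9 = 11011001 → 2-byte char #5 = D9 80.
Offset 14: leading byte 0xF1 = 11110001 → 4-byte char #6 = F1 A6 B2 A4.
Leading byte 0xF1 = 11110001 matches 11110xxx → 4-byte sequence.
Byte 1: 0xF1 = 11110001, payload 001 (3 bits).
Byte 2: 0xA6 = 10100110 (10xxxxxx ✓), payload 100110.
Byte 3: 0xB2 = 10110010 (10xxxxxx ✓), payload 110010.
Byte 4: 0xA4 = 10100100 (10xxxxxx ✓), payload 100100.
Concatenate: 001100110110010100100 = 0x66CA4 (21 bits → U+66CA4).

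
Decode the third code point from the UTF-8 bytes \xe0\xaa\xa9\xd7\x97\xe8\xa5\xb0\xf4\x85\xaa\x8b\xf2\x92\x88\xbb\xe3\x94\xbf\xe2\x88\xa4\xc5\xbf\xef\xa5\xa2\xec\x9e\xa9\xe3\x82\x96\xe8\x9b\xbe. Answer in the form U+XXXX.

U+8970

Offset 0: leading byte 0xE0 = 11100000 → 3-byte char #1 = E0 AA A9.
Offset 3: leading byte 0xD7 = 11010111 → 2-byte char #2 = D7 97.
Offset 5: leading byte 0xE8 = 11101000 → 3-byte char #3 = E8 A5 B0.
Leading byte 0xE8 = 11101000 matches 1110xxxx → 3-byte sequence.
Byte 1: 0xE8 = 11101000, payload 1000 (4 bits).
Byte 2: 0xA5 = 10100101 (10xxxxxx ✓), payload 100101.
Byte 3: 0xB0 = 10110000 (10xxxxxx ✓), payload 110000.
Concatenate: 1000100101110000 = 0x8970 (16 bits → U+8970).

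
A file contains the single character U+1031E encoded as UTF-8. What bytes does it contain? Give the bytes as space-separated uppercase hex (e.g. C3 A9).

F0 90 8C 9E

U+1031E = 0x1031E = 66334 decimal. In range U+10000–U+10FFFF → 4-byte form: 11110xxx 10xxxxxx 10xxxxxx 10xxxxxx.
Binary (21 bits): 000010000001100011110.
Split 3+6+6+6: 000 | 010000 | 001100 | 011110.
Byte 1: 11110000 = 0xF0.
Byte 2: 10010000 = 0x90.
Byte 3: 10001100 = 0x8C.
Byte 4: 10011110 = 0x9E.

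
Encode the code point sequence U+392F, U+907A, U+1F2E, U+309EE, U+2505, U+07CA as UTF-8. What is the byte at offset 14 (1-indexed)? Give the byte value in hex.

0xE2

1-indexed offset 14 is 0-indexed offset 13.
U+392F → 3-byte form E3 A4 AF at offsets 0–2.
U+907A → 3-byte form E9 81 BA at offsets 3–5.
U+1F2E → 3-byte form E1 BC AE at offsets 6–8.
U+309EE → 4-byte form F0 B0 A7 AE at offsets 9–12.
U+2505 → 3-byte form E2 94 85 at offsets 13–15.
Offset 13 falls in char 5's range; it's byte 1 of E2 94 85 = 0xE2.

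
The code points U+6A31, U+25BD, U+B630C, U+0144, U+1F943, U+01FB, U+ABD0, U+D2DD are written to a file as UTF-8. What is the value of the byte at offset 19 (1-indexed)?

1-indexed offset 19 is 0-indexed offset 18.
U+6A31 → 3-byte form E6 A8 B1 at offsets 0–2.
U+25BD → 3-byte form E2 96 BD at offsets 3–5.
U+B630C → 4-byte form F2 B6 8C 8C at offsets 6–9.
U+0144 → 2-byte form C5 84 at offsets 10–11.
U+1F943 → 4-byte form F0 9F A5 83 at offsets 12–15.
U+01FB → 2-byte form C7 BB at offsets 16–17.
U+ABD0 → 3-byte form EA AF 90 at offsets 18–20.
Offset 18 falls in char 7's range; it's byte 1 of EA AF 90 = 0xEA.

0xEA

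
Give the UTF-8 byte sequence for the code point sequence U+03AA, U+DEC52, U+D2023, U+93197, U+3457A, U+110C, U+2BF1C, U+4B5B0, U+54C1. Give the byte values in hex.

CE AA F3 9E B1 92 F3 92 80 A3 F2 93 86 97 F0 B4 95 BA E1 84 8C F0 AB BC 9C F1 8B 96 B0 E5 93 81

U+03AA: 2-byte form → CE AA.
U+DEC52: 4-byte form → F3 9E B1 92.
U+D2023: 4-byte form → F3 92 80 A3.
U+93197: 4-byte form → F2 93 86 97.
U+3457A: 4-byte form → F0 B4 95 BA.
U+110C: 3-byte form → E1 84 8C.
U+2BF1C: 4-byte form → F0 AB BC 9C.
U+4B5B0: 4-byte form → F1 8B 96 B0.
U+54C1: 3-byte form → E5 93 81.
Concatenated (32 bytes): CE AA F3 9E B1 92 F3 92 80 A3 F2 93 86 97 F0 B4 95 BA E1 84 8C F0 AB BC 9C F1 8B 96 B0 E5 93 81.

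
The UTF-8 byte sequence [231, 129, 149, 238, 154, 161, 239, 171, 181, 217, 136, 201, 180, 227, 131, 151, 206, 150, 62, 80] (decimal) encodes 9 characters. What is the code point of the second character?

U+E6A1

Offset 0: leading byte 0xE7 = 11100111 → 3-byte char #1 = E7 81 95.
Offset 3: leading byte 0xEE = 11101110 → 3-byte char #2 = EE 9A A1.
Leading byte 0xEE = 11101110 matches 1110xxxx → 3-byte sequence.
Byte 1: 0xEE = 11101110, payload 1110 (4 bits).
Byte 2: 0x9A = 10011010 (10xxxxxx ✓), payload 011010.
Byte 3: 0xA1 = 10100001 (10xxxxxx ✓), payload 100001.
Concatenate: 1110011010100001 = 0xE6A1 (16 bits → U+E6A1).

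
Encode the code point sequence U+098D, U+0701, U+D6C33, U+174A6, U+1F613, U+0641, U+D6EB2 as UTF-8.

E0 A6 8D DC 81 F3 96 B0 B3 F0 97 92 A6 F0 9F 98 93 D9 81 F3 96 BA B2

U+098D: 3-byte form → E0 A6 8D.
U+0701: 2-byte form → DC 81.
U+D6C33: 4-byte form → F3 96 B0 B3.
U+174A6: 4-byte form → F0 97 92 A6.
U+1F613: 4-byte form → F0 9F 98 93.
U+0641: 2-byte form → D9 81.
U+D6EB2: 4-byte form → F3 96 BA B2.
Concatenated (23 bytes): E0 A6 8D DC 81 F3 96 B0 B3 F0 97 92 A6 F0 9F 98 93 D9 81 F3 96 BA B2.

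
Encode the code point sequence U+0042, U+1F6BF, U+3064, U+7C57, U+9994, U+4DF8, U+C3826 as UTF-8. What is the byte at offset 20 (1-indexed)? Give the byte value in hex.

1-indexed offset 20 is 0-indexed offset 19.
U+0042 → 1-byte form 42 at offsets 0–0.
U+1F6BF → 4-byte form F0 9F 9A BF at offsets 1–4.
U+3064 → 3-byte form E3 81 A4 at offsets 5–7.
U+7C57 → 3-byte form E7 B1 97 at offsets 8–10.
U+9994 → 3-byte form E9 A6 94 at offsets 11–13.
U+4DF8 → 3-byte form E4 B7 B8 at offsets 14–16.
U+C3826 → 4-byte form F3 83 A0 A6 at offsets 17–20.
Offset 19 falls in char 7's range; it's byte 3 of F3 83 A0 A6 = 0xA0.

0xA0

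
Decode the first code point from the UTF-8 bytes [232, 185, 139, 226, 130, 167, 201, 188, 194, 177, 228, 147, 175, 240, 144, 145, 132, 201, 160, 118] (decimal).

U+8E4B

Offset 0: leading byte 0xE8 = 11101000 → 3-byte char #1 = E8 B9 8B.
Leading byte 0xE8 = 11101000 matches 1110xxxx → 3-byte sequence.
Byte 1: 0xE8 = 11101000, payload 1000 (4 bits).
Byte 2: 0xB9 = 10111001 (10xxxxxx ✓), payload 111001.
Byte 3: 0x8B = 10001011 (10xxxxxx ✓), payload 001011.
Concatenate: 1000111001001011 = 0x8E4B (16 bits → U+8E4B).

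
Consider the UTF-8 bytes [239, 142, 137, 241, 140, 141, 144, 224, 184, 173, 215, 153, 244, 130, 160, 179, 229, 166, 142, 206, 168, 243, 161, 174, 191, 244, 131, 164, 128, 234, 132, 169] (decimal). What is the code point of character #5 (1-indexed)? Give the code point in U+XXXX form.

Offset 0: leading byte 0xEF = 11101111 → 3-byte char #1 = EF 8E 89.
Offset 3: leading byte 0xF1 = 11110001 → 4-byte char #2 = F1 8C 8D 90.
Offset 7: leading byte 0xE0 = 11100000 → 3-byte char #3 = E0 B8 AD.
Offset 10: leading byte 0xD7 = 11010111 → 2-byte char #4 = D7 99.
Offset 12: leading byte 0xF4 = 11110100 → 4-byte char #5 = F4 82 A0 B3.
Leading byte 0xF4 = 11110100 matches 11110xxx → 4-byte sequence.
Byte 1: 0xF4 = 11110100, payload 100 (3 bits).
Byte 2: 0x82 = 10000010 (10xxxxxx ✓), payload 000010.
Byte 3: 0xA0 = 10100000 (10xxxxxx ✓), payload 100000.
Byte 4: 0xB3 = 10110011 (10xxxxxx ✓), payload 110011.
Concatenate: 100000010100000110011 = 0x102833 (21 bits → U+102833).

U+102833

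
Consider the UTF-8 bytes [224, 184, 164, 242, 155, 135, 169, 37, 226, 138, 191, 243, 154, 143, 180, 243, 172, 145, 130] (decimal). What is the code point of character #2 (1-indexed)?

Offset 0: leading byte 0xE0 = 11100000 → 3-byte char #1 = E0 B8 A4.
Offset 3: leading byte 0xF2 = 11110010 → 4-byte char #2 = F2 9B 87 A9.
Leading byte 0xF2 = 11110010 matches 11110xxx → 4-byte sequence.
Byte 1: 0xF2 = 11110010, payload 010 (3 bits).
Byte 2: 0x9B = 10011011 (10xxxxxx ✓), payload 011011.
Byte 3: 0x87 = 10000111 (10xxxxxx ✓), payload 000111.
Byte 4: 0xA9 = 10101001 (10xxxxxx ✓), payload 101001.
Concatenate: 010011011000111101001 = 0x9B1E9 (21 bits → U+9B1E9).

U+9B1E9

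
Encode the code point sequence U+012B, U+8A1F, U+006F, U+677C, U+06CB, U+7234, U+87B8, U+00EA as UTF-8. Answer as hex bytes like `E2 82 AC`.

U+012B: 2-byte form → C4 AB.
U+8A1F: 3-byte form → E8 A8 9F.
U+006F: 1-byte form → 6F.
U+677C: 3-byte form → E6 9D BC.
U+06CB: 2-byte form → DB 8B.
U+7234: 3-byte form → E7 88 B4.
U+87B8: 3-byte form → E8 9E B8.
U+00EA: 2-byte form → C3 AA.
Concatenated (19 bytes): C4 AB E8 A8 9F 6F E6 9D BC DB 8B E7 88 B4 E8 9E B8 C3 AA.

C4 AB E8 A8 9F 6F E6 9D BC DB 8B E7 88 B4 E8 9E B8 C3 AA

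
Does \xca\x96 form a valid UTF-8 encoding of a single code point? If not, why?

Leading byte 0xCA = 11001010 → 2-byte form.
Continuation bytes 0x96=10010110 all match 10xxxxxx.
Decoded value 0x296 is ≥ 0x80 (shortest form) and not a surrogate.

valid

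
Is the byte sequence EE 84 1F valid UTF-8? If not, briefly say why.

invalid (non-continuation byte where continuation expected)

Leading byte 0xEE = 11101110 → 3-byte form.
Byte 3 is 0x1F = 00011111, which is not 10xxxxxx — expected a continuation byte.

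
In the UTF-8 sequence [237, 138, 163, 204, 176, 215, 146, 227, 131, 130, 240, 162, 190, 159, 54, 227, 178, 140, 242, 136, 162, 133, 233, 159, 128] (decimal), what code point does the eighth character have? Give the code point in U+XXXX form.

U+88885

Offset 0: leading byte 0xED = 11101101 → 3-byte char #1 = ED 8A A3.
Offset 3: leading byte 0xCC = 11001100 → 2-byte char #2 = CC B0.
Offset 5: leading byte 0xD7 = 11010111 → 2-byte char #3 = D7 92.
Offset 7: leading byte 0xE3 = 11100011 → 3-byte char #4 = E3 83 82.
Offset 10: leading byte 0xF0 = 11110000 → 4-byte char #5 = F0 A2 BE 9F.
Offset 14: leading byte 0x36 = 00110110 → 1-byte char #6 = 36.
Offset 15: leading byte 0xE3 = 11100011 → 3-byte char #7 = E3 B2 8C.
Offset 18: leading byte 0xF2 = 11110010 → 4-byte char #8 = F2 88 A2 85.
Leading byte 0xF2 = 11110010 matches 11110xxx → 4-byte sequence.
Byte 1: 0xF2 = 11110010, payload 010 (3 bits).
Byte 2: 0x88 = 10001000 (10xxxxxx ✓), payload 001000.
Byte 3: 0xA2 = 10100010 (10xxxxxx ✓), payload 100010.
Byte 4: 0x85 = 10000101 (10xxxxxx ✓), payload 000101.
Concatenate: 010001000100010000101 = 0x88885 (21 bits → U+88885).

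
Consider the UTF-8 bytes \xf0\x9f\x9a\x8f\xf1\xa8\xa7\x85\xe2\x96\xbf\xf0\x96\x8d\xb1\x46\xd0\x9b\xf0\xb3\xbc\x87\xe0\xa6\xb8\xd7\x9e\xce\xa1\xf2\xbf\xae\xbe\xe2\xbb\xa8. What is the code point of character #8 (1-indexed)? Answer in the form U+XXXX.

U+09B8

Offset 0: leading byte 0xF0 = 11110000 → 4-byte char #1 = F0 9F 9A 8F.
Offset 4: leading byte 0xF1 = 11110001 → 4-byte char #2 = F1 A8 A7 85.
Offset 8: leading byte 0xE2 = 11100010 → 3-byte char #3 = E2 96 BF.
Offset 11: leading byte 0xF0 = 11110000 → 4-byte char #4 = F0 96 8D B1.
Offset 15: leading byte 0x46 = 01000110 → 1-byte char #5 = 46.
Offset 16: leading byte 0xD0 = 11010000 → 2-byte char #6 = D0 9B.
Offset 18: leading byte 0xF0 = 11110000 → 4-byte char #7 = F0 B3 BC 87.
Offset 22: leading byte 0xE0 = 11100000 → 3-byte char #8 = E0 A6 B8.
Leading byte 0xE0 = 11100000 matches 1110xxxx → 3-byte sequence.
Byte 1: 0xE0 = 11100000, payload 0000 (4 bits).
Byte 2: 0xA6 = 10100110 (10xxxxxx ✓), payload 100110.
Byte 3: 0xB8 = 10111000 (10xxxxxx ✓), payload 111000.
Concatenate: 0000100110111000 = 0x9B8 (16 bits → U+09B8).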